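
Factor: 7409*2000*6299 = 93338582000 = 2^4*5^3*31^1 * 239^1* 6299^1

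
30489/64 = 30489/64 =476.39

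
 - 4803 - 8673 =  - 13476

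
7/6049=7/6049  =  0.00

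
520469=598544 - 78075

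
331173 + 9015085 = 9346258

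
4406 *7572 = 33362232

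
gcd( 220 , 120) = 20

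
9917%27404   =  9917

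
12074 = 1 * 12074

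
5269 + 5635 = 10904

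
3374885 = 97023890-93649005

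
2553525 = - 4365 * ( - 585 )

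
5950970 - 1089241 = 4861729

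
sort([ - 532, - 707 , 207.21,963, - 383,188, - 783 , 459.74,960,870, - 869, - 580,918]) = [ - 869, - 783, - 707, - 580, - 532, - 383, 188, 207.21, 459.74,870, 918 , 960 , 963 ] 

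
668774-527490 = 141284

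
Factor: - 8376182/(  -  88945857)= 2^1*3^ ( - 4 ) * 7^( -1)*11^( - 1 )*13^( - 1)*1097^ ( - 1 ) * 1103^1*3797^1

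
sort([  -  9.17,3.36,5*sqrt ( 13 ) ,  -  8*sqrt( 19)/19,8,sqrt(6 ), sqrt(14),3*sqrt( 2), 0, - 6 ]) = [  -  9.17,- 6, - 8*sqrt(19 ) /19,0,sqrt (6)  ,  3.36,sqrt(14),3*sqrt(2 ),8,5*sqrt( 13 ) ] 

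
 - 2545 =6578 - 9123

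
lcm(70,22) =770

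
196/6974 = 98/3487= 0.03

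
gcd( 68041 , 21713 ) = 1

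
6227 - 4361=1866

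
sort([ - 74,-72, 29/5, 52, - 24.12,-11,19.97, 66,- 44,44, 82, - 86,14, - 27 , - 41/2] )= [ - 86, - 74,  -  72,-44, - 27,- 24.12,-41/2, - 11 , 29/5, 14, 19.97, 44, 52, 66, 82 ] 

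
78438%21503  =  13929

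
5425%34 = 19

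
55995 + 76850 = 132845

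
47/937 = 47/937 = 0.05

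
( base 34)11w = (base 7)3364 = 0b10011000110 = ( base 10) 1222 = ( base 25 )1nm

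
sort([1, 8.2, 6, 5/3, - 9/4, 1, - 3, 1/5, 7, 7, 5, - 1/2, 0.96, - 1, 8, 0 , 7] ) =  [ - 3 ,  -  9/4,-1,  -  1/2,  0, 1/5,0.96,1, 1,5/3, 5 , 6,7, 7,7,8, 8.2 ]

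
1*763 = 763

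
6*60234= 361404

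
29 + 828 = 857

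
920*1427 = 1312840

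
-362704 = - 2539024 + 2176320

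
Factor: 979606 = 2^1 * 489803^1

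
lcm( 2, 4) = 4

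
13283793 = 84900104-71616311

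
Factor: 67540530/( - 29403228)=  - 261785/113966 = - 2^( - 1 )*5^1*41^1*1277^1*56983^( - 1)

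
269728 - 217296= 52432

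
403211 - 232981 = 170230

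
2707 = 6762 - 4055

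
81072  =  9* 9008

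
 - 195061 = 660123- 855184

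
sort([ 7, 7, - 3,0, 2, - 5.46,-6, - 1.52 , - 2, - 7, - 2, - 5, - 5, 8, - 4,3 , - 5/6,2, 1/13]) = [ - 7, - 6,-5.46, - 5,  -  5, - 4, -3, - 2, - 2, - 1.52  , - 5/6,  0, 1/13,2, 2 , 3, 7, 7, 8 ] 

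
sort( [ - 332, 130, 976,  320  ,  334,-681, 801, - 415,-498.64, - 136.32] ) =[ - 681, - 498.64, - 415,-332, - 136.32, 130,320,  334, 801, 976 ] 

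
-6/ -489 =2/163 = 0.01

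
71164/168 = 423+ 25/42 = 423.60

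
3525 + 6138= 9663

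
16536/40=413 + 2/5 = 413.40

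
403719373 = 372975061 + 30744312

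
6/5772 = 1/962= 0.00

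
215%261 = 215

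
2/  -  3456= -1 + 1727/1728 = -0.00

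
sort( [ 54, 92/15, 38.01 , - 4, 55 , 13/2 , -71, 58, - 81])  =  [ - 81, - 71,  -  4,  92/15 , 13/2,38.01,54, 55 , 58 ] 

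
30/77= 30/77 = 0.39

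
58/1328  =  29/664 =0.04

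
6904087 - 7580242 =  - 676155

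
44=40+4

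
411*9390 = 3859290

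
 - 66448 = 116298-182746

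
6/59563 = 6/59563=0.00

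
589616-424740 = 164876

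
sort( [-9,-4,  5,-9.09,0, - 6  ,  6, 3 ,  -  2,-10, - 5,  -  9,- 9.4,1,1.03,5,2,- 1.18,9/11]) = [-10, - 9.4, - 9.09, - 9, - 9,-6, - 5, - 4,  -  2, - 1.18,  0,9/11, 1,1.03, 2,3,  5,5,6] 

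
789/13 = 60+ 9/13 = 60.69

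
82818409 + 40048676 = 122867085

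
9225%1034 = 953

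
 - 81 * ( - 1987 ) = 160947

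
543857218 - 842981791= - 299124573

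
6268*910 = 5703880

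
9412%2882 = 766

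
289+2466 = 2755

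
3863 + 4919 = 8782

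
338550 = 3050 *111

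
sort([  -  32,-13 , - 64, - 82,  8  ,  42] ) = [ - 82, - 64,-32, - 13,8,  42 ] 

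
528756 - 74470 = 454286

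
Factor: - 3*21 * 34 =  - 2142 = - 2^1*3^2*7^1*17^1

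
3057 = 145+2912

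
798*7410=5913180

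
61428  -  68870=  - 7442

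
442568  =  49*9032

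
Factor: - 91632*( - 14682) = 1345341024 = 2^5*3^2*23^1*83^1*2447^1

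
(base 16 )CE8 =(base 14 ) 12C0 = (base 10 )3304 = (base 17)b76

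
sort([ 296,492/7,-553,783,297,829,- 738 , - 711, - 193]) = [ - 738,-711, - 553, - 193, 492/7,296,297 , 783,829]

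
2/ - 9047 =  - 1 + 9045/9047= - 0.00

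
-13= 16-29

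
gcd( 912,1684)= 4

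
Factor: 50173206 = 2^1*3^1*617^1*13553^1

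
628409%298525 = 31359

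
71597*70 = 5011790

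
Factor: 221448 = 2^3*3^1 * 9227^1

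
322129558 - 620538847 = -298409289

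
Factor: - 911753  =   - 19^1 * 47^1 * 1021^1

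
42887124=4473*9588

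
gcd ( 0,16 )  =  16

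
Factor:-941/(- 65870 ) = 2^ ( - 1) * 5^( - 1 )*7^ ( - 1 ) = 1/70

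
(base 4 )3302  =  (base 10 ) 242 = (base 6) 1042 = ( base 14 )134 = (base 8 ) 362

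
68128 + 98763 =166891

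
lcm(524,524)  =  524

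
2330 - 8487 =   -  6157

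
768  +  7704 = 8472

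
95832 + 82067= 177899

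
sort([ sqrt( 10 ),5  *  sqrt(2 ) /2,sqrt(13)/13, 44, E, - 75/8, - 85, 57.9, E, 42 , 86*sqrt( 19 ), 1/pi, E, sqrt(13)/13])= [  -  85,-75/8, sqrt(13)/13, sqrt(13)/13,1/pi,E,E,E,sqrt(10), 5*sqrt(2 )/2,42,44,57.9, 86*sqrt(19)]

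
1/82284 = 1/82284= 0.00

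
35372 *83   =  2935876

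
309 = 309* 1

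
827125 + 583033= 1410158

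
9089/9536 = 61/64 = 0.95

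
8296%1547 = 561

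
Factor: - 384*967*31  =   - 2^7*3^1 * 31^1*967^1  =  - 11511168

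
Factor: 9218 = 2^1*11^1*419^1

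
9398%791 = 697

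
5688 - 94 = 5594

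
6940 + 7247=14187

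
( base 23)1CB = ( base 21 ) 1hi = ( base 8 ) 1460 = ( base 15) 396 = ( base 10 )816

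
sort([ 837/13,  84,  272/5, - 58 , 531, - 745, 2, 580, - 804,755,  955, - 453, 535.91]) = [ - 804,-745, - 453 , - 58 , 2,272/5,837/13,  84 , 531, 535.91, 580,755,955 ]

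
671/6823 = 671/6823  =  0.10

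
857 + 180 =1037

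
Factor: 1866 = 2^1*3^1*311^1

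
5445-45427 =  - 39982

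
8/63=8/63 = 0.13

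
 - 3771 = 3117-6888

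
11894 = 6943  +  4951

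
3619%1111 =286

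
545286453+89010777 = 634297230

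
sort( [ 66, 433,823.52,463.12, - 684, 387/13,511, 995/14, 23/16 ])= [ - 684,  23/16, 387/13, 66, 995/14, 433, 463.12, 511, 823.52 ] 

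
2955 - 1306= 1649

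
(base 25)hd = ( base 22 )JK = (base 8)666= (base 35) ci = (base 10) 438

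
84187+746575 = 830762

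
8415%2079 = 99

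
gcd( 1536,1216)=64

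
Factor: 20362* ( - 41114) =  - 837163268 = -2^2*61^1*337^1*10181^1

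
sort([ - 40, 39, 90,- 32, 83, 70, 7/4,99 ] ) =[ -40, - 32, 7/4, 39, 70, 83,90 , 99 ] 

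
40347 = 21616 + 18731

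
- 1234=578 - 1812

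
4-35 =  - 31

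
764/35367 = 764/35367  =  0.02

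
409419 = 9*45491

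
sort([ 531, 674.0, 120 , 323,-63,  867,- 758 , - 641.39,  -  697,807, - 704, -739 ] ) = [ - 758 , - 739, - 704,- 697,-641.39,  -  63, 120 , 323, 531, 674.0, 807,867 ] 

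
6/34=3/17=0.18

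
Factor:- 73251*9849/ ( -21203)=3^4*7^1*13^(-1)*67^1*233^(  -  1)*2713^1 = 103064157/3029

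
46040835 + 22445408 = 68486243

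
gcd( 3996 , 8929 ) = 1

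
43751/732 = 59+563/732 = 59.77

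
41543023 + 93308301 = 134851324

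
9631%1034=325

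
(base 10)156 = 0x9C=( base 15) a6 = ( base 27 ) 5L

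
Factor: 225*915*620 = 127642500 = 2^2*3^3*5^4*31^1*61^1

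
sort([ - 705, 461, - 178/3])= [ - 705 , - 178/3,  461 ] 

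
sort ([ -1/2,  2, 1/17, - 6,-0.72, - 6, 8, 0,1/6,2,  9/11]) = [ - 6, -6,-0.72,-1/2,  0, 1/17, 1/6, 9/11, 2,2, 8]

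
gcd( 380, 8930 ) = 190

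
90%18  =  0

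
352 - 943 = - 591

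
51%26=25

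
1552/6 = 776/3 = 258.67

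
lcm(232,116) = 232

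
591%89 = 57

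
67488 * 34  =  2294592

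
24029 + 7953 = 31982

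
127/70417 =127/70417= 0.00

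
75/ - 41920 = -1+8369/8384 = -0.00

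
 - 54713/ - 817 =66  +  791/817= 66.97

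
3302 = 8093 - 4791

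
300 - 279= 21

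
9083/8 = 9083/8  =  1135.38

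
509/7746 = 509/7746 =0.07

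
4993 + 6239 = 11232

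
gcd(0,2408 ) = 2408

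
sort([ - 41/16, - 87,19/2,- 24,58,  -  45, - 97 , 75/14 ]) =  [-97,  -  87,- 45  , - 24, - 41/16 , 75/14, 19/2,  58]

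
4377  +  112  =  4489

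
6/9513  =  2/3171 =0.00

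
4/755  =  4/755 = 0.01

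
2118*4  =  8472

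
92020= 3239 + 88781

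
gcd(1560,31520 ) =40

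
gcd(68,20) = 4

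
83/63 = 1 + 20/63 = 1.32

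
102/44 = 51/22= 2.32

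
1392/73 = 19 + 5/73 =19.07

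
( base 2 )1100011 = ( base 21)4f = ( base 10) 99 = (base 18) 59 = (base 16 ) 63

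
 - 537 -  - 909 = 372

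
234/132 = 39/22 = 1.77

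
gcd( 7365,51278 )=1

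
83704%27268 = 1900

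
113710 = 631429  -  517719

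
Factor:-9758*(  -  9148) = 89266184=2^3*7^1 * 17^1*41^1*2287^1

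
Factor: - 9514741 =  -223^1*  42667^1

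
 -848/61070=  - 1 + 30111/30535= -0.01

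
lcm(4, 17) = 68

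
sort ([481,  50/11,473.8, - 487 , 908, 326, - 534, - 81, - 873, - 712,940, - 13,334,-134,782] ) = [-873, - 712, -534, - 487, - 134,  -  81,- 13,50/11, 326,334, 473.8 , 481,782 , 908, 940]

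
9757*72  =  702504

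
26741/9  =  2971 + 2/9 = 2971.22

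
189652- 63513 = 126139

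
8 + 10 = 18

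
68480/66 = 34240/33 = 1037.58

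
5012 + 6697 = 11709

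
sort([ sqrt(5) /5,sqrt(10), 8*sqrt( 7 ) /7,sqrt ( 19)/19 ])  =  [sqrt(19 ) /19, sqrt(5)/5, 8*sqrt( 7) /7, sqrt(10 )]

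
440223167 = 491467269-51244102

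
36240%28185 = 8055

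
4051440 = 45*90032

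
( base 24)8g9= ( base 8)11611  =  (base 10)5001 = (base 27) 6N6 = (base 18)f7f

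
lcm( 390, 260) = 780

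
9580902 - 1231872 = 8349030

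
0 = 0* (  -  548 )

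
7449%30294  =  7449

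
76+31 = 107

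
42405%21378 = 21027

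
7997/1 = 7997 = 7997.00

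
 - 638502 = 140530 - 779032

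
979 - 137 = 842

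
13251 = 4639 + 8612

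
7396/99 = 74+70/99 = 74.71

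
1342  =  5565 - 4223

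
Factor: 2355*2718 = 2^1 * 3^3 * 5^1 * 151^1*157^1 = 6400890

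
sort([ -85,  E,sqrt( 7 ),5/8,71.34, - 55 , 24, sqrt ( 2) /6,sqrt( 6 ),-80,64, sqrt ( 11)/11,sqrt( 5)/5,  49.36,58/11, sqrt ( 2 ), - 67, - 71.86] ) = [ - 85,  -  80,-71.86, - 67, - 55,sqrt(2 )/6,sqrt( 11 )/11,sqrt(5 )/5, 5/8,sqrt (2),sqrt(6),sqrt( 7),E,58/11,24,49.36,  64, 71.34]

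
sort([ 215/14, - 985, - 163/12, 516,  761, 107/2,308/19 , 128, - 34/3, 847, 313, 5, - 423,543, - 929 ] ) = [ - 985,-929 , - 423,-163/12 , - 34/3, 5, 215/14, 308/19,107/2 , 128, 313, 516,543, 761 , 847 ]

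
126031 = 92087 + 33944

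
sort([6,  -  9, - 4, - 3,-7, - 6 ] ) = [ -9,  -  7,-6, - 4, - 3,6]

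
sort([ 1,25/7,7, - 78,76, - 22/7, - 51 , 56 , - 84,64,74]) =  [-84,-78,-51, - 22/7,1, 25/7,7, 56,64,74,76]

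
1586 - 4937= - 3351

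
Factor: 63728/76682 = 31864/38341 = 2^3*7^1*23^(  -  1)*569^1*1667^( - 1 ) 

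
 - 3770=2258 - 6028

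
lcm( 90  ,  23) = 2070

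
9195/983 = 9 + 348/983 = 9.35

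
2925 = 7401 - 4476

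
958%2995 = 958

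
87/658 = 87/658= 0.13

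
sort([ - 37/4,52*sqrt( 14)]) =[ - 37/4, 52*sqrt( 14)]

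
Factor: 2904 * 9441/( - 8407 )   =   - 2^3*3^3*7^( - 1)*11^2*1049^1*1201^(- 1) = - 27416664/8407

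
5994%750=744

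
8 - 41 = -33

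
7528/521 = 14 + 234/521 = 14.45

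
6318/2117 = 6318/2117 =2.98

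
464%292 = 172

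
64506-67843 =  - 3337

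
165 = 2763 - 2598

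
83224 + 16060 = 99284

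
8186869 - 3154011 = 5032858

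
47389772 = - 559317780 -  - 606707552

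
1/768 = 1/768 =0.00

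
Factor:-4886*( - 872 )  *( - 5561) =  - 23693152112 = - 2^4*  7^1 * 67^1* 83^1 * 109^1* 349^1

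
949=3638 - 2689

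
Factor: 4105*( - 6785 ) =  - 5^2*23^1*59^1*821^1= - 27852425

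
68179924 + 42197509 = 110377433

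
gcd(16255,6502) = 3251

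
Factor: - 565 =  - 5^1*113^1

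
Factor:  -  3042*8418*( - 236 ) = 6043383216 = 2^4 * 3^3*13^2 * 23^1 * 59^1 * 61^1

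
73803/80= 73803/80 = 922.54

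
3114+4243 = 7357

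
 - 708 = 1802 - 2510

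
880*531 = 467280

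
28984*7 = 202888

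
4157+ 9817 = 13974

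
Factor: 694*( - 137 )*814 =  - 2^2*11^1* 37^1 * 137^1*347^1 = - 77393492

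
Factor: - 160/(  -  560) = 2/7  =  2^1*7^(-1) 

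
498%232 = 34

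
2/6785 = 2/6785=0.00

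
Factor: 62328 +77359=41^1*3407^1= 139687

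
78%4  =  2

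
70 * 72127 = 5048890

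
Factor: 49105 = 5^1*7^1 *23^1 * 61^1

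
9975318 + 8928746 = 18904064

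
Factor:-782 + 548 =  - 2^1 * 3^2*13^1  =  -234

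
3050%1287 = 476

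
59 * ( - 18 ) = -1062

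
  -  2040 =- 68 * 30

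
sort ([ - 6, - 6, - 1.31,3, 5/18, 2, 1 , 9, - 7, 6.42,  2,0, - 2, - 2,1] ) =[-7, - 6,-6, - 2, - 2 ,-1.31 , 0,5/18,1, 1, 2,2, 3, 6.42, 9]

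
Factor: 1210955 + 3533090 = 4744045=5^1*653^1 *1453^1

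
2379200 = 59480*40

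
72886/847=6626/77 = 86.05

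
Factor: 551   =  19^1*29^1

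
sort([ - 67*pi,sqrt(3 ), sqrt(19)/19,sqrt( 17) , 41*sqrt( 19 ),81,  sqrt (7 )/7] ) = [ - 67 * pi, sqrt(19 ) /19,sqrt( 7 ) /7,  sqrt ( 3 ), sqrt( 17), 81, 41*sqrt( 19)] 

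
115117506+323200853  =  438318359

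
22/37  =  22/37 = 0.59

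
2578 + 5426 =8004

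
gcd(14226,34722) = 6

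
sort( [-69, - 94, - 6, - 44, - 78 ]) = [ - 94, - 78, - 69,-44 ,-6]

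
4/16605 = 4/16605 = 0.00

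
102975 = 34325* 3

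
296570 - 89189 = 207381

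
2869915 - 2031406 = 838509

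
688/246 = 344/123 = 2.80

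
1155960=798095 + 357865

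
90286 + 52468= 142754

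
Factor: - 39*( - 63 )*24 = 2^3*3^4*7^1* 13^1 = 58968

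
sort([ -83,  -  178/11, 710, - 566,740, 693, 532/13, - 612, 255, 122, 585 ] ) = [ - 612 , - 566, - 83,  -  178/11, 532/13, 122, 255, 585,693,  710, 740 ] 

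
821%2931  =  821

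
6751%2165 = 256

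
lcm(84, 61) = 5124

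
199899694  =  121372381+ 78527313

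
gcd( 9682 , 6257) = 1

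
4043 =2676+1367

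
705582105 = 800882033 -95299928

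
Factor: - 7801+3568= - 3^1 * 17^1*83^1=- 4233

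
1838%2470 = 1838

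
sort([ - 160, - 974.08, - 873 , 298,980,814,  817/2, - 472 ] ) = [-974.08,- 873, - 472, - 160,298, 817/2, 814,980 ] 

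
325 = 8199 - 7874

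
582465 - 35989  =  546476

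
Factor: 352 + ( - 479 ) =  - 127^1 = -127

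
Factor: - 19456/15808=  - 2^4*13^( - 1 )=- 16/13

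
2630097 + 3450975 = 6081072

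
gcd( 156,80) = 4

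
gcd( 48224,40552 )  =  1096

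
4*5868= 23472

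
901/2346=53/138  =  0.38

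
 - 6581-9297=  - 15878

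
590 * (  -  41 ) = - 24190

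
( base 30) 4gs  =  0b1000000001100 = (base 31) 48g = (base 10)4108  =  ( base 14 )16d6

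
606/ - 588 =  - 2 + 95/98 = - 1.03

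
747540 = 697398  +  50142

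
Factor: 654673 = 79^1*8287^1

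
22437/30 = 7479/10 = 747.90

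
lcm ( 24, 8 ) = 24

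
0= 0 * ( - 968)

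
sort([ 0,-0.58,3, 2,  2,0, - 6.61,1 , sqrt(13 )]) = [ - 6.61,-0.58, 0, 0,1,  2,  2,3,sqrt( 13 ) ]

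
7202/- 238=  - 31  +  88/119 =- 30.26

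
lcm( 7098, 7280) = 283920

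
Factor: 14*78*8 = 8736 = 2^5*3^1*7^1*13^1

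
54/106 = 27/53 = 0.51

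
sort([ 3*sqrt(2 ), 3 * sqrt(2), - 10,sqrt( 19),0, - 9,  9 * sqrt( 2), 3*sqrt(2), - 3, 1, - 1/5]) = [ - 10, - 9, - 3,- 1/5,  0, 1, 3*sqrt( 2), 3*sqrt ( 2), 3*sqrt(2),sqrt (19), 9*sqrt( 2)]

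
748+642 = 1390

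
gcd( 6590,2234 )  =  2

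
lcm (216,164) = 8856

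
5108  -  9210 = -4102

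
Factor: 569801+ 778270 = 1348071 = 3^1 * 197^1*2281^1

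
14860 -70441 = -55581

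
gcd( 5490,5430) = 30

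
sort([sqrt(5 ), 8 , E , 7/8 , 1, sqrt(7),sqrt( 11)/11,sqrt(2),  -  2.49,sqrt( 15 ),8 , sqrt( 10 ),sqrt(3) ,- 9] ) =[ - 9 , - 2.49, sqrt(11)/11,  7/8,  1, sqrt( 2 ),sqrt(3), sqrt( 5),sqrt( 7 ), E, sqrt( 10 ),sqrt(15),  8, 8 ] 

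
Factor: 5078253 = 3^1 * 337^1*5023^1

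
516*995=513420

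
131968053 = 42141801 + 89826252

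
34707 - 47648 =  - 12941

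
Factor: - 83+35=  - 2^4*3^1 = - 48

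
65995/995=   13199/199 = 66.33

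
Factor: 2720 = 2^5*5^1 *17^1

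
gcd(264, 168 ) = 24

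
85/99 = 85/99 = 0.86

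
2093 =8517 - 6424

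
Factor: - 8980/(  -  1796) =5 = 5^1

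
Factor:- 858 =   -  2^1*3^1 *11^1* 13^1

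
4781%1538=167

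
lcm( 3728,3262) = 26096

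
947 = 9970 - 9023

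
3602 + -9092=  - 5490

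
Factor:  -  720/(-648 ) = 2^1*  3^( - 2)*5^1 = 10/9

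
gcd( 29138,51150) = 2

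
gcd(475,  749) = 1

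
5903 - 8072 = -2169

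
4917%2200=517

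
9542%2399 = 2345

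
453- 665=- 212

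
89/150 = 89/150   =  0.59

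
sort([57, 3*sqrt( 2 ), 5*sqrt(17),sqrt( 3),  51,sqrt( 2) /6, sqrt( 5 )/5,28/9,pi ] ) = [sqrt( 2) /6,sqrt( 5 )/5,sqrt ( 3 ),  28/9, pi,3*sqrt( 2),5*sqrt( 17 ),51,  57]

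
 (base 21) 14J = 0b1000100000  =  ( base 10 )544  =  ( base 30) I4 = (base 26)ko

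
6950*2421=16825950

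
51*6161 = 314211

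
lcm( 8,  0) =0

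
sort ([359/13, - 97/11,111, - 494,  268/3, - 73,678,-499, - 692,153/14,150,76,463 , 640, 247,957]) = [- 692, - 499,-494, - 73,  -  97/11  ,  153/14,359/13, 76,268/3  ,  111,150 , 247,463,640, 678,957 ] 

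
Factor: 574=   2^1* 7^1 * 41^1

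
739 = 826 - 87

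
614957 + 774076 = 1389033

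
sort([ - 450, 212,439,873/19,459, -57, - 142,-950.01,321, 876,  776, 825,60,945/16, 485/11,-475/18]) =[ - 950.01, - 450, - 142, - 57,-475/18,485/11,873/19 , 945/16,60,212, 321, 439, 459,776,  825,876 ] 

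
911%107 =55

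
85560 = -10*( - 8556)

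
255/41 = 255/41  =  6.22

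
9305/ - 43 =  - 9305/43 =- 216.40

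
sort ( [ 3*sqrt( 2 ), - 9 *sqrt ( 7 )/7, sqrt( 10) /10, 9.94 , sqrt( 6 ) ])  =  [-9 * sqrt(7)/7,  sqrt( 10 )/10, sqrt(6 ), 3*sqrt(2) , 9.94] 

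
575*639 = 367425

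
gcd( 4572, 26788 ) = 4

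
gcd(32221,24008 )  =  1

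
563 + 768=1331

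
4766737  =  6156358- 1389621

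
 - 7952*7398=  - 58828896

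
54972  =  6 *9162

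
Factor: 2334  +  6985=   9319 = 9319^1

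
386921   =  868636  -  481715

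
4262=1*4262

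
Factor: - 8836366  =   - 2^1*7^3*11^1*1171^1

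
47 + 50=97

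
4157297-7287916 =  - 3130619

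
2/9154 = 1/4577 = 0.00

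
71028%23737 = 23554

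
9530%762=386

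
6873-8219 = - 1346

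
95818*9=862362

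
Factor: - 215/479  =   - 5^1*43^1 * 479^( - 1 )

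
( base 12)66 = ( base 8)116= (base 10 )78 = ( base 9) 86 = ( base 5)303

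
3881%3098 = 783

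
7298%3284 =730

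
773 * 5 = 3865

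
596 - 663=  - 67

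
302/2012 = 151/1006=0.15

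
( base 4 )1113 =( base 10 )87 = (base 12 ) 73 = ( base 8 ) 127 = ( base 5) 322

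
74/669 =74/669 = 0.11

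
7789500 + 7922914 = 15712414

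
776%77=6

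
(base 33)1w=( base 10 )65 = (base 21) 32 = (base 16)41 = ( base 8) 101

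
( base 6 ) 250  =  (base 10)102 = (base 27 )3l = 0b1100110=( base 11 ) 93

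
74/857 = 74/857=0.09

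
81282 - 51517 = 29765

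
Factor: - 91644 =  - 2^2*3^1*7^1*1091^1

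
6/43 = 6/43 = 0.14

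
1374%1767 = 1374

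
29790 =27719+2071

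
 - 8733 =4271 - 13004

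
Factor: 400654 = 2^1 * 163^1*1229^1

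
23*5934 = 136482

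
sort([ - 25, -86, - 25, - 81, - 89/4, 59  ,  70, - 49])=[ -86 , - 81, - 49, - 25, - 25,  -  89/4,  59,70 ] 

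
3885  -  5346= - 1461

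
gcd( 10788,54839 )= 899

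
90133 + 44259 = 134392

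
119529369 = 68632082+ 50897287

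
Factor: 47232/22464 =2^1*3^ ( - 1 )*13^( - 1 ) *41^1 =82/39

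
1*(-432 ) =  - 432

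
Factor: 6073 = 6073^1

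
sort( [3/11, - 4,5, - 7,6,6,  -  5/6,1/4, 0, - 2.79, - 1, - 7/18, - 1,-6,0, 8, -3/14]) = [ - 7, - 6,- 4, - 2.79, - 1,-1, - 5/6, - 7/18, - 3/14,0,0,1/4 , 3/11,5,6,6,8 ] 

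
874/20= 437/10 = 43.70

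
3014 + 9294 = 12308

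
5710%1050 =460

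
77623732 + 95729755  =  173353487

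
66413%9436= 361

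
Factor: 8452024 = 2^3*7^1*150929^1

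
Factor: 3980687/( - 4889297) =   -  7^( - 1 )*698471^( - 1) * 3980687^1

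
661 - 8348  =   - 7687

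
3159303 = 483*6541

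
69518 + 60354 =129872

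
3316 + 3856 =7172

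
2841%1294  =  253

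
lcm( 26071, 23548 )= 729988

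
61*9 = 549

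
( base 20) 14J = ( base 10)499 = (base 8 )763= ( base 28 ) hn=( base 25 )jo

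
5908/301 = 844/43 = 19.63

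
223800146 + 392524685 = 616324831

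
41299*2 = 82598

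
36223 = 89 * 407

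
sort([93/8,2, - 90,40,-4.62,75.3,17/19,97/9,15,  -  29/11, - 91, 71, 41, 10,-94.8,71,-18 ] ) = [- 94.8,  -  91, - 90, - 18,-4.62,-29/11,17/19,2, 10,97/9, 93/8,15, 40,41,71,71,75.3 ] 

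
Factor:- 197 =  - 197^1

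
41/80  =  41/80 = 0.51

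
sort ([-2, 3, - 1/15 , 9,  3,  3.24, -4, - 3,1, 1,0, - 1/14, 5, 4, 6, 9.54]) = [ - 4, -3, - 2, - 1/14 , - 1/15, 0, 1, 1, 3 , 3,3.24,  4, 5, 6, 9, 9.54] 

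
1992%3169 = 1992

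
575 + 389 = 964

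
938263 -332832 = 605431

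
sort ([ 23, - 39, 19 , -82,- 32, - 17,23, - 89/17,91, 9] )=[ -82, - 39, - 32 , - 17, - 89/17, 9,19,23 , 23, 91]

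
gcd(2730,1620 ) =30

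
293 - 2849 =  - 2556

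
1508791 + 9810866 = 11319657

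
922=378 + 544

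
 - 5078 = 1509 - 6587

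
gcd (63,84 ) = 21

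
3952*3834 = 15151968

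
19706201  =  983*20047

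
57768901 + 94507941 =152276842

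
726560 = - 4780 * (  -  152 ) 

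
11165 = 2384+8781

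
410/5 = 82 = 82.00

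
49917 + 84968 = 134885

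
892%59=7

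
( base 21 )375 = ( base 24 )2DB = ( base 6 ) 10455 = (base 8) 2703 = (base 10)1475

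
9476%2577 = 1745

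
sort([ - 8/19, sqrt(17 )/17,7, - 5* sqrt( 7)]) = [-5*sqrt(7 ), - 8/19 , sqrt(17)/17,7 ] 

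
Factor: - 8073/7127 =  - 3^3*13^1*23^1 * 7127^( - 1 )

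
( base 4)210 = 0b100100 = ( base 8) 44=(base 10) 36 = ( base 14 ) 28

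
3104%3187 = 3104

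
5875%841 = 829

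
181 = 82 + 99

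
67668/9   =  7518 + 2/3 =7518.67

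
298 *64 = 19072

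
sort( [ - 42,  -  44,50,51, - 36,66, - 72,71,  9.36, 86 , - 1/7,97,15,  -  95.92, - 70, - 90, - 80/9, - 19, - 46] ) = [ - 95.92, - 90, - 72 , - 70, - 46, - 44 , - 42, - 36, - 19, - 80/9, - 1/7,9.36 , 15,50, 51,66,71, 86,97 ]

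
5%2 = 1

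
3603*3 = 10809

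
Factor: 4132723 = 7^1*590389^1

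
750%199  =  153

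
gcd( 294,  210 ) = 42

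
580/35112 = 145/8778 = 0.02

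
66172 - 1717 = 64455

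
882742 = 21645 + 861097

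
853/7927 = 853/7927 = 0.11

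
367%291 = 76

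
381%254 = 127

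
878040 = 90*9756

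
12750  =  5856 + 6894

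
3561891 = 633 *5627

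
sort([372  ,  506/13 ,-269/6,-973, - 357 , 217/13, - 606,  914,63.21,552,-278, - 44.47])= [-973, - 606 , - 357, - 278, - 269/6, - 44.47  ,  217/13,506/13, 63.21 , 372, 552,914]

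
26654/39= 26654/39 = 683.44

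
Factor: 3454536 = 2^3*3^1*17^1*8467^1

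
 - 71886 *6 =- 431316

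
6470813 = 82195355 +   -  75724542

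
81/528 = 27/176 =0.15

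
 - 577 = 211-788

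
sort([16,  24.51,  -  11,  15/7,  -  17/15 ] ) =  [ - 11, - 17/15,  15/7, 16,24.51 ] 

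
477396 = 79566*6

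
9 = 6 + 3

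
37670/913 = 37670/913 = 41.26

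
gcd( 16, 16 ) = 16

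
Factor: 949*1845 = 1750905 = 3^2*5^1*13^1*41^1 *73^1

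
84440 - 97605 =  - 13165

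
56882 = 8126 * 7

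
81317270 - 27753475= 53563795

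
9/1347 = 3/449  =  0.01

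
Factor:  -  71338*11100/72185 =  - 2^3*3^1*5^1*37^1*53^1*673^1*14437^(-1) = -158370360/14437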